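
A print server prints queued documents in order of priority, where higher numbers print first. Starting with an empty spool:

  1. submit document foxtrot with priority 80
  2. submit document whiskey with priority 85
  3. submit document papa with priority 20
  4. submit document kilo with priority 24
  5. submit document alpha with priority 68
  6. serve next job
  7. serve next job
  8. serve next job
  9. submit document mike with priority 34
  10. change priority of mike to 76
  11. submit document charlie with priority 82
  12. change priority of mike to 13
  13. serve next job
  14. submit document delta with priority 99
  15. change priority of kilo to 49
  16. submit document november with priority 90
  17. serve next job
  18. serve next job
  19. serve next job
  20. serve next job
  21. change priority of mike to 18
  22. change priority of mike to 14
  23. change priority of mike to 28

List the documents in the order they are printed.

whiskey, foxtrot, alpha, charlie, delta, november, kilo, papa

add foxtrot (priority 80) → {foxtrot:80}
add whiskey (priority 85) → {whiskey:85, foxtrot:80}
add papa (priority 20) → {whiskey:85, foxtrot:80, papa:20}
add kilo (priority 24) → {whiskey:85, foxtrot:80, kilo:24, papa:20}
add alpha (priority 68) → {whiskey:85, foxtrot:80, alpha:68, kilo:24, papa:20}
serve next job → whiskey; now {foxtrot:80, alpha:68, kilo:24, papa:20}
serve next job → foxtrot; now {alpha:68, kilo:24, papa:20}
serve next job → alpha; now {kilo:24, papa:20}
add mike (priority 34) → {mike:34, kilo:24, papa:20}
update mike to priority 76 → {mike:76, kilo:24, papa:20}
add charlie (priority 82) → {charlie:82, mike:76, kilo:24, papa:20}
update mike to priority 13 → {charlie:82, kilo:24, papa:20, mike:13}
serve next job → charlie; now {kilo:24, papa:20, mike:13}
add delta (priority 99) → {delta:99, kilo:24, papa:20, mike:13}
update kilo to priority 49 → {delta:99, kilo:49, papa:20, mike:13}
add november (priority 90) → {delta:99, november:90, kilo:49, papa:20, mike:13}
serve next job → delta; now {november:90, kilo:49, papa:20, mike:13}
serve next job → november; now {kilo:49, papa:20, mike:13}
serve next job → kilo; now {papa:20, mike:13}
serve next job → papa; now {mike:13}
update mike to priority 18 → {mike:18}
update mike to priority 14 → {mike:14}
update mike to priority 28 → {mike:28}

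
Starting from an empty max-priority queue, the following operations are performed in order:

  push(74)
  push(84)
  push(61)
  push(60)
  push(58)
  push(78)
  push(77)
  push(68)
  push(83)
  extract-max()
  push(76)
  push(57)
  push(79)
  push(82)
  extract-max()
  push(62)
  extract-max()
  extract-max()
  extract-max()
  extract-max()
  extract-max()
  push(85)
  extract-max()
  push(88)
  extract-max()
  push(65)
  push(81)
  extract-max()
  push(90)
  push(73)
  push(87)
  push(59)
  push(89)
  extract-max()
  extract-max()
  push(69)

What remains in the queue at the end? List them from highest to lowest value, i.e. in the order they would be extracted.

87 → 74 → 73 → 69 → 68 → 65 → 62 → 61 → 60 → 59 → 58 → 57

insert 74 → {74}
insert 84 → {84, 74}
insert 61 → {84, 74, 61}
insert 60 → {84, 74, 61, 60}
insert 58 → {84, 74, 61, 60, 58}
insert 78 → {84, 78, 74, 61, 60, 58}
insert 77 → {84, 78, 77, 74, 61, 60, 58}
insert 68 → {84, 78, 77, 74, 68, 61, 60, 58}
insert 83 → {84, 83, 78, 77, 74, 68, 61, 60, 58}
extract-max → 84; now {83, 78, 77, 74, 68, 61, 60, 58}
insert 76 → {83, 78, 77, 76, 74, 68, 61, 60, 58}
insert 57 → {83, 78, 77, 76, 74, 68, 61, 60, 58, 57}
insert 79 → {83, 79, 78, 77, 76, 74, 68, 61, 60, 58, 57}
insert 82 → {83, 82, 79, 78, 77, 76, 74, 68, 61, 60, 58, 57}
extract-max → 83; now {82, 79, 78, 77, 76, 74, 68, 61, 60, 58, 57}
insert 62 → {82, 79, 78, 77, 76, 74, 68, 62, 61, 60, 58, 57}
extract-max → 82; now {79, 78, 77, 76, 74, 68, 62, 61, 60, 58, 57}
extract-max → 79; now {78, 77, 76, 74, 68, 62, 61, 60, 58, 57}
extract-max → 78; now {77, 76, 74, 68, 62, 61, 60, 58, 57}
extract-max → 77; now {76, 74, 68, 62, 61, 60, 58, 57}
extract-max → 76; now {74, 68, 62, 61, 60, 58, 57}
insert 85 → {85, 74, 68, 62, 61, 60, 58, 57}
extract-max → 85; now {74, 68, 62, 61, 60, 58, 57}
insert 88 → {88, 74, 68, 62, 61, 60, 58, 57}
extract-max → 88; now {74, 68, 62, 61, 60, 58, 57}
insert 65 → {74, 68, 65, 62, 61, 60, 58, 57}
insert 81 → {81, 74, 68, 65, 62, 61, 60, 58, 57}
extract-max → 81; now {74, 68, 65, 62, 61, 60, 58, 57}
insert 90 → {90, 74, 68, 65, 62, 61, 60, 58, 57}
insert 73 → {90, 74, 73, 68, 65, 62, 61, 60, 58, 57}
insert 87 → {90, 87, 74, 73, 68, 65, 62, 61, 60, 58, 57}
insert 59 → {90, 87, 74, 73, 68, 65, 62, 61, 60, 59, 58, 57}
insert 89 → {90, 89, 87, 74, 73, 68, 65, 62, 61, 60, 59, 58, 57}
extract-max → 90; now {89, 87, 74, 73, 68, 65, 62, 61, 60, 59, 58, 57}
extract-max → 89; now {87, 74, 73, 68, 65, 62, 61, 60, 59, 58, 57}
insert 69 → {87, 74, 73, 69, 68, 65, 62, 61, 60, 59, 58, 57}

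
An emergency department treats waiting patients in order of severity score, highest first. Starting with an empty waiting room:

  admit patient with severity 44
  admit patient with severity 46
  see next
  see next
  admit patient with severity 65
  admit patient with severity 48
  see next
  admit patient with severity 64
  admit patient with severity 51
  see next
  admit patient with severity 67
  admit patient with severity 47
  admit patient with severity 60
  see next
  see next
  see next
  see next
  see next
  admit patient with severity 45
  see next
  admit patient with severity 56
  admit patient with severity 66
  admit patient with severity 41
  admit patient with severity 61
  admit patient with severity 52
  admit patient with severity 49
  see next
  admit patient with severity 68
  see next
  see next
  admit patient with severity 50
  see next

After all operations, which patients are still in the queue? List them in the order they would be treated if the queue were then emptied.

insert 44 → {44}
insert 46 → {46, 44}
see next → 46; now {44}
see next → 44; now {}
insert 65 → {65}
insert 48 → {65, 48}
see next → 65; now {48}
insert 64 → {64, 48}
insert 51 → {64, 51, 48}
see next → 64; now {51, 48}
insert 67 → {67, 51, 48}
insert 47 → {67, 51, 48, 47}
insert 60 → {67, 60, 51, 48, 47}
see next → 67; now {60, 51, 48, 47}
see next → 60; now {51, 48, 47}
see next → 51; now {48, 47}
see next → 48; now {47}
see next → 47; now {}
insert 45 → {45}
see next → 45; now {}
insert 56 → {56}
insert 66 → {66, 56}
insert 41 → {66, 56, 41}
insert 61 → {66, 61, 56, 41}
insert 52 → {66, 61, 56, 52, 41}
insert 49 → {66, 61, 56, 52, 49, 41}
see next → 66; now {61, 56, 52, 49, 41}
insert 68 → {68, 61, 56, 52, 49, 41}
see next → 68; now {61, 56, 52, 49, 41}
see next → 61; now {56, 52, 49, 41}
insert 50 → {56, 52, 50, 49, 41}
see next → 56; now {52, 50, 49, 41}

52 → 50 → 49 → 41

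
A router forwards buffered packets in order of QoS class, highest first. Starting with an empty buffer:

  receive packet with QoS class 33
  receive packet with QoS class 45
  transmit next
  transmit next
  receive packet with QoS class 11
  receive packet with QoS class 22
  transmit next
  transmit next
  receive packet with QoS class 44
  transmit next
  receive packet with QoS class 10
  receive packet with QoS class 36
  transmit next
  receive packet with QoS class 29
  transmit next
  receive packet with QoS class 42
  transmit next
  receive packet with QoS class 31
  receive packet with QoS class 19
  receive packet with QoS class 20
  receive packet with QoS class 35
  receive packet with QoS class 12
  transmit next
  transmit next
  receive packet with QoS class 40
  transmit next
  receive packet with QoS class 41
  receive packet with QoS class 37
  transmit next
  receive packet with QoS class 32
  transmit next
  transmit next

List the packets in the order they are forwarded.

insert 33 → {33}
insert 45 → {45, 33}
transmit next → 45; now {33}
transmit next → 33; now {}
insert 11 → {11}
insert 22 → {22, 11}
transmit next → 22; now {11}
transmit next → 11; now {}
insert 44 → {44}
transmit next → 44; now {}
insert 10 → {10}
insert 36 → {36, 10}
transmit next → 36; now {10}
insert 29 → {29, 10}
transmit next → 29; now {10}
insert 42 → {42, 10}
transmit next → 42; now {10}
insert 31 → {31, 10}
insert 19 → {31, 19, 10}
insert 20 → {31, 20, 19, 10}
insert 35 → {35, 31, 20, 19, 10}
insert 12 → {35, 31, 20, 19, 12, 10}
transmit next → 35; now {31, 20, 19, 12, 10}
transmit next → 31; now {20, 19, 12, 10}
insert 40 → {40, 20, 19, 12, 10}
transmit next → 40; now {20, 19, 12, 10}
insert 41 → {41, 20, 19, 12, 10}
insert 37 → {41, 37, 20, 19, 12, 10}
transmit next → 41; now {37, 20, 19, 12, 10}
insert 32 → {37, 32, 20, 19, 12, 10}
transmit next → 37; now {32, 20, 19, 12, 10}
transmit next → 32; now {20, 19, 12, 10}

45 → 33 → 22 → 11 → 44 → 36 → 29 → 42 → 35 → 31 → 40 → 41 → 37 → 32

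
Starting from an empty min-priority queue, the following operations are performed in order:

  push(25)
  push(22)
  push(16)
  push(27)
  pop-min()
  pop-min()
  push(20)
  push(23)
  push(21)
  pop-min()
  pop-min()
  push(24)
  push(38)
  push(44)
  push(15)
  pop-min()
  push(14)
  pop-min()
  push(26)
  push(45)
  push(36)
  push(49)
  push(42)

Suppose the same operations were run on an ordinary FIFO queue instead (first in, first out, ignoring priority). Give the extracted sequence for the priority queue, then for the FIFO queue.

priority queue: [16, 22, 20, 21, 15, 14]; FIFO queue: [25, 22, 16, 27, 20, 23]

insert 25 → {25}
insert 22 → {22, 25}
insert 16 → {16, 22, 25}
insert 27 → {16, 22, 25, 27}
pop-min → 16; now {22, 25, 27}
pop-min → 22; now {25, 27}
insert 20 → {20, 25, 27}
insert 23 → {20, 23, 25, 27}
insert 21 → {20, 21, 23, 25, 27}
pop-min → 20; now {21, 23, 25, 27}
pop-min → 21; now {23, 25, 27}
insert 24 → {23, 24, 25, 27}
insert 38 → {23, 24, 25, 27, 38}
insert 44 → {23, 24, 25, 27, 38, 44}
insert 15 → {15, 23, 24, 25, 27, 38, 44}
pop-min → 15; now {23, 24, 25, 27, 38, 44}
insert 14 → {14, 23, 24, 25, 27, 38, 44}
pop-min → 14; now {23, 24, 25, 27, 38, 44}
insert 26 → {23, 24, 25, 26, 27, 38, 44}
insert 45 → {23, 24, 25, 26, 27, 38, 44, 45}
insert 36 → {23, 24, 25, 26, 27, 36, 38, 44, 45}
insert 49 → {23, 24, 25, 26, 27, 36, 38, 44, 45, 49}
insert 42 → {23, 24, 25, 26, 27, 36, 38, 42, 44, 45, 49}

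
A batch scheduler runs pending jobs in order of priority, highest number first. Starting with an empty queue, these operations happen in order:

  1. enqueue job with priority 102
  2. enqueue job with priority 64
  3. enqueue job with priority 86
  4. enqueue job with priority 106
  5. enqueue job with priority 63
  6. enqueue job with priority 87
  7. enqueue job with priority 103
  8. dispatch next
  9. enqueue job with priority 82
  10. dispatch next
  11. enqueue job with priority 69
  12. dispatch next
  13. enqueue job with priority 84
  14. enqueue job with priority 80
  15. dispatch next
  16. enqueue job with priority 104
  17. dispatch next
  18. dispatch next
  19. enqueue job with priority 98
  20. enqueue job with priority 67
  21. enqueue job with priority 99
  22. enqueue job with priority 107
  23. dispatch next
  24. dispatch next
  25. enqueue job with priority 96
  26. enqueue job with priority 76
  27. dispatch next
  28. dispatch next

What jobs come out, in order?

106, 103, 102, 87, 104, 86, 107, 99, 98, 96

insert 102 → {102}
insert 64 → {102, 64}
insert 86 → {102, 86, 64}
insert 106 → {106, 102, 86, 64}
insert 63 → {106, 102, 86, 64, 63}
insert 87 → {106, 102, 87, 86, 64, 63}
insert 103 → {106, 103, 102, 87, 86, 64, 63}
dispatch next → 106; now {103, 102, 87, 86, 64, 63}
insert 82 → {103, 102, 87, 86, 82, 64, 63}
dispatch next → 103; now {102, 87, 86, 82, 64, 63}
insert 69 → {102, 87, 86, 82, 69, 64, 63}
dispatch next → 102; now {87, 86, 82, 69, 64, 63}
insert 84 → {87, 86, 84, 82, 69, 64, 63}
insert 80 → {87, 86, 84, 82, 80, 69, 64, 63}
dispatch next → 87; now {86, 84, 82, 80, 69, 64, 63}
insert 104 → {104, 86, 84, 82, 80, 69, 64, 63}
dispatch next → 104; now {86, 84, 82, 80, 69, 64, 63}
dispatch next → 86; now {84, 82, 80, 69, 64, 63}
insert 98 → {98, 84, 82, 80, 69, 64, 63}
insert 67 → {98, 84, 82, 80, 69, 67, 64, 63}
insert 99 → {99, 98, 84, 82, 80, 69, 67, 64, 63}
insert 107 → {107, 99, 98, 84, 82, 80, 69, 67, 64, 63}
dispatch next → 107; now {99, 98, 84, 82, 80, 69, 67, 64, 63}
dispatch next → 99; now {98, 84, 82, 80, 69, 67, 64, 63}
insert 96 → {98, 96, 84, 82, 80, 69, 67, 64, 63}
insert 76 → {98, 96, 84, 82, 80, 76, 69, 67, 64, 63}
dispatch next → 98; now {96, 84, 82, 80, 76, 69, 67, 64, 63}
dispatch next → 96; now {84, 82, 80, 76, 69, 67, 64, 63}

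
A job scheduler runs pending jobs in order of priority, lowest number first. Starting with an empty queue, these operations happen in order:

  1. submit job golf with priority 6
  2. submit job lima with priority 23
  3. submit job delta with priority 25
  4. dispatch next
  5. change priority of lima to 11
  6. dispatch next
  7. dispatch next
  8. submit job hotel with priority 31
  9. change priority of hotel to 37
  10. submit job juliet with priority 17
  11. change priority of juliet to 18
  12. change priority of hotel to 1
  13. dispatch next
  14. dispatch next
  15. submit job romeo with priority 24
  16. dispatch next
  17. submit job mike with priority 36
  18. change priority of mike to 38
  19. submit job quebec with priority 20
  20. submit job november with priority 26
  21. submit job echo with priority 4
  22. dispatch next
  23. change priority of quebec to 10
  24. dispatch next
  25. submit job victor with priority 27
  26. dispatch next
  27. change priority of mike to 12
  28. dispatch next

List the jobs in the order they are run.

add golf (priority 6) → {golf:6}
add lima (priority 23) → {golf:6, lima:23}
add delta (priority 25) → {golf:6, lima:23, delta:25}
dispatch next → golf; now {lima:23, delta:25}
update lima to priority 11 → {lima:11, delta:25}
dispatch next → lima; now {delta:25}
dispatch next → delta; now {}
add hotel (priority 31) → {hotel:31}
update hotel to priority 37 → {hotel:37}
add juliet (priority 17) → {juliet:17, hotel:37}
update juliet to priority 18 → {juliet:18, hotel:37}
update hotel to priority 1 → {hotel:1, juliet:18}
dispatch next → hotel; now {juliet:18}
dispatch next → juliet; now {}
add romeo (priority 24) → {romeo:24}
dispatch next → romeo; now {}
add mike (priority 36) → {mike:36}
update mike to priority 38 → {mike:38}
add quebec (priority 20) → {quebec:20, mike:38}
add november (priority 26) → {quebec:20, november:26, mike:38}
add echo (priority 4) → {echo:4, quebec:20, november:26, mike:38}
dispatch next → echo; now {quebec:20, november:26, mike:38}
update quebec to priority 10 → {quebec:10, november:26, mike:38}
dispatch next → quebec; now {november:26, mike:38}
add victor (priority 27) → {november:26, victor:27, mike:38}
dispatch next → november; now {victor:27, mike:38}
update mike to priority 12 → {mike:12, victor:27}
dispatch next → mike; now {victor:27}

[golf, lima, delta, hotel, juliet, romeo, echo, quebec, november, mike]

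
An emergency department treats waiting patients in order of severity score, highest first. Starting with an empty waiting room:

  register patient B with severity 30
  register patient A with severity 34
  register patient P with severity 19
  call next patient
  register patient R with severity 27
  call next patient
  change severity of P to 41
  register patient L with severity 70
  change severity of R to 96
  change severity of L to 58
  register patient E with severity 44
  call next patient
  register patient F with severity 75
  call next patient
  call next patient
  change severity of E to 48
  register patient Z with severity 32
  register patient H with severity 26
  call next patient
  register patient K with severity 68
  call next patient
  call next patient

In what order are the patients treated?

A, B, R, F, L, E, K, P

add B (severity 30) → {B:30}
add A (severity 34) → {A:34, B:30}
add P (severity 19) → {A:34, B:30, P:19}
call next patient → A; now {B:30, P:19}
add R (severity 27) → {B:30, R:27, P:19}
call next patient → B; now {R:27, P:19}
update P to severity 41 → {P:41, R:27}
add L (severity 70) → {L:70, P:41, R:27}
update R to severity 96 → {R:96, L:70, P:41}
update L to severity 58 → {R:96, L:58, P:41}
add E (severity 44) → {R:96, L:58, E:44, P:41}
call next patient → R; now {L:58, E:44, P:41}
add F (severity 75) → {F:75, L:58, E:44, P:41}
call next patient → F; now {L:58, E:44, P:41}
call next patient → L; now {E:44, P:41}
update E to severity 48 → {E:48, P:41}
add Z (severity 32) → {E:48, P:41, Z:32}
add H (severity 26) → {E:48, P:41, Z:32, H:26}
call next patient → E; now {P:41, Z:32, H:26}
add K (severity 68) → {K:68, P:41, Z:32, H:26}
call next patient → K; now {P:41, Z:32, H:26}
call next patient → P; now {Z:32, H:26}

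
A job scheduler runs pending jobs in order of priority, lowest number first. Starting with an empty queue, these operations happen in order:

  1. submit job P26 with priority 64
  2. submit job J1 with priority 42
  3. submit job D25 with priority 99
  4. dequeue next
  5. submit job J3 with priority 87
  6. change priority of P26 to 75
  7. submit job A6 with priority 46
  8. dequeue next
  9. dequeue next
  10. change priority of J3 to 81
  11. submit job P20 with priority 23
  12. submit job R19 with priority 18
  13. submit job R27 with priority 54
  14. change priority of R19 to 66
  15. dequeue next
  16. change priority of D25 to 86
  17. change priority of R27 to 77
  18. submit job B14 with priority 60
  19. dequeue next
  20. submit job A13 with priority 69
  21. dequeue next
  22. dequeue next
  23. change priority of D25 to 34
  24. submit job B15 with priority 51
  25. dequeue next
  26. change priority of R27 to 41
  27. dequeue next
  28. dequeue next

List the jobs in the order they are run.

add P26 (priority 64) → {P26:64}
add J1 (priority 42) → {J1:42, P26:64}
add D25 (priority 99) → {J1:42, P26:64, D25:99}
dequeue next → J1; now {P26:64, D25:99}
add J3 (priority 87) → {P26:64, J3:87, D25:99}
update P26 to priority 75 → {P26:75, J3:87, D25:99}
add A6 (priority 46) → {A6:46, P26:75, J3:87, D25:99}
dequeue next → A6; now {P26:75, J3:87, D25:99}
dequeue next → P26; now {J3:87, D25:99}
update J3 to priority 81 → {J3:81, D25:99}
add P20 (priority 23) → {P20:23, J3:81, D25:99}
add R19 (priority 18) → {R19:18, P20:23, J3:81, D25:99}
add R27 (priority 54) → {R19:18, P20:23, R27:54, J3:81, D25:99}
update R19 to priority 66 → {P20:23, R27:54, R19:66, J3:81, D25:99}
dequeue next → P20; now {R27:54, R19:66, J3:81, D25:99}
update D25 to priority 86 → {R27:54, R19:66, J3:81, D25:86}
update R27 to priority 77 → {R19:66, R27:77, J3:81, D25:86}
add B14 (priority 60) → {B14:60, R19:66, R27:77, J3:81, D25:86}
dequeue next → B14; now {R19:66, R27:77, J3:81, D25:86}
add A13 (priority 69) → {R19:66, A13:69, R27:77, J3:81, D25:86}
dequeue next → R19; now {A13:69, R27:77, J3:81, D25:86}
dequeue next → A13; now {R27:77, J3:81, D25:86}
update D25 to priority 34 → {D25:34, R27:77, J3:81}
add B15 (priority 51) → {D25:34, B15:51, R27:77, J3:81}
dequeue next → D25; now {B15:51, R27:77, J3:81}
update R27 to priority 41 → {R27:41, B15:51, J3:81}
dequeue next → R27; now {B15:51, J3:81}
dequeue next → B15; now {J3:81}

J1 → A6 → P26 → P20 → B14 → R19 → A13 → D25 → R27 → B15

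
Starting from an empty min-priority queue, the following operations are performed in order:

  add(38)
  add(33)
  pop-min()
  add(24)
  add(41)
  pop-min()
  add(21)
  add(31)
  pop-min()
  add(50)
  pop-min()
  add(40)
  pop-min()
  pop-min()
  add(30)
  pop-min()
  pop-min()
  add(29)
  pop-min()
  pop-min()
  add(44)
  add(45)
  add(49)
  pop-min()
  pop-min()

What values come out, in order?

[33, 24, 21, 31, 38, 40, 30, 41, 29, 50, 44, 45]

insert 38 → {38}
insert 33 → {33, 38}
pop-min → 33; now {38}
insert 24 → {24, 38}
insert 41 → {24, 38, 41}
pop-min → 24; now {38, 41}
insert 21 → {21, 38, 41}
insert 31 → {21, 31, 38, 41}
pop-min → 21; now {31, 38, 41}
insert 50 → {31, 38, 41, 50}
pop-min → 31; now {38, 41, 50}
insert 40 → {38, 40, 41, 50}
pop-min → 38; now {40, 41, 50}
pop-min → 40; now {41, 50}
insert 30 → {30, 41, 50}
pop-min → 30; now {41, 50}
pop-min → 41; now {50}
insert 29 → {29, 50}
pop-min → 29; now {50}
pop-min → 50; now {}
insert 44 → {44}
insert 45 → {44, 45}
insert 49 → {44, 45, 49}
pop-min → 44; now {45, 49}
pop-min → 45; now {49}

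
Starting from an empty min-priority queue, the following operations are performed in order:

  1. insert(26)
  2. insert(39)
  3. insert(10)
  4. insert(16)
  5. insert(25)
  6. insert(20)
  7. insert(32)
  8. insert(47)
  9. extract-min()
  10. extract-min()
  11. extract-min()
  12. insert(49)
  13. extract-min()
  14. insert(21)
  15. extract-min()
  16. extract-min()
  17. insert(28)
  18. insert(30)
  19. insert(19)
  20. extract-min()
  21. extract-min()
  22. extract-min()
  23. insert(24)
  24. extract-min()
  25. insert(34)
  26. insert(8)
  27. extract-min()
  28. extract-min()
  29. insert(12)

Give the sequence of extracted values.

insert 26 → {26}
insert 39 → {26, 39}
insert 10 → {10, 26, 39}
insert 16 → {10, 16, 26, 39}
insert 25 → {10, 16, 25, 26, 39}
insert 20 → {10, 16, 20, 25, 26, 39}
insert 32 → {10, 16, 20, 25, 26, 32, 39}
insert 47 → {10, 16, 20, 25, 26, 32, 39, 47}
extract-min → 10; now {16, 20, 25, 26, 32, 39, 47}
extract-min → 16; now {20, 25, 26, 32, 39, 47}
extract-min → 20; now {25, 26, 32, 39, 47}
insert 49 → {25, 26, 32, 39, 47, 49}
extract-min → 25; now {26, 32, 39, 47, 49}
insert 21 → {21, 26, 32, 39, 47, 49}
extract-min → 21; now {26, 32, 39, 47, 49}
extract-min → 26; now {32, 39, 47, 49}
insert 28 → {28, 32, 39, 47, 49}
insert 30 → {28, 30, 32, 39, 47, 49}
insert 19 → {19, 28, 30, 32, 39, 47, 49}
extract-min → 19; now {28, 30, 32, 39, 47, 49}
extract-min → 28; now {30, 32, 39, 47, 49}
extract-min → 30; now {32, 39, 47, 49}
insert 24 → {24, 32, 39, 47, 49}
extract-min → 24; now {32, 39, 47, 49}
insert 34 → {32, 34, 39, 47, 49}
insert 8 → {8, 32, 34, 39, 47, 49}
extract-min → 8; now {32, 34, 39, 47, 49}
extract-min → 32; now {34, 39, 47, 49}
insert 12 → {12, 34, 39, 47, 49}

[10, 16, 20, 25, 21, 26, 19, 28, 30, 24, 8, 32]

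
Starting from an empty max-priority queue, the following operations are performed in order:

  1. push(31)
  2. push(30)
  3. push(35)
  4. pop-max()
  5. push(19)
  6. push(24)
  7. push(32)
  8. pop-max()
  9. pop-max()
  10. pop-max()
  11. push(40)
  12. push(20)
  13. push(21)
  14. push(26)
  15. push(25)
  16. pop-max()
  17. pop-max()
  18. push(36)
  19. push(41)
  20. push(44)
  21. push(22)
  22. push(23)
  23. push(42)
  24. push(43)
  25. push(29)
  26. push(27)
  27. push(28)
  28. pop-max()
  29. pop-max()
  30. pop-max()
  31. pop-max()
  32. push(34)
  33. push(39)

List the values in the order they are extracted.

insert 31 → {31}
insert 30 → {31, 30}
insert 35 → {35, 31, 30}
pop-max → 35; now {31, 30}
insert 19 → {31, 30, 19}
insert 24 → {31, 30, 24, 19}
insert 32 → {32, 31, 30, 24, 19}
pop-max → 32; now {31, 30, 24, 19}
pop-max → 31; now {30, 24, 19}
pop-max → 30; now {24, 19}
insert 40 → {40, 24, 19}
insert 20 → {40, 24, 20, 19}
insert 21 → {40, 24, 21, 20, 19}
insert 26 → {40, 26, 24, 21, 20, 19}
insert 25 → {40, 26, 25, 24, 21, 20, 19}
pop-max → 40; now {26, 25, 24, 21, 20, 19}
pop-max → 26; now {25, 24, 21, 20, 19}
insert 36 → {36, 25, 24, 21, 20, 19}
insert 41 → {41, 36, 25, 24, 21, 20, 19}
insert 44 → {44, 41, 36, 25, 24, 21, 20, 19}
insert 22 → {44, 41, 36, 25, 24, 22, 21, 20, 19}
insert 23 → {44, 41, 36, 25, 24, 23, 22, 21, 20, 19}
insert 42 → {44, 42, 41, 36, 25, 24, 23, 22, 21, 20, 19}
insert 43 → {44, 43, 42, 41, 36, 25, 24, 23, 22, 21, 20, 19}
insert 29 → {44, 43, 42, 41, 36, 29, 25, 24, 23, 22, 21, 20, 19}
insert 27 → {44, 43, 42, 41, 36, 29, 27, 25, 24, 23, 22, 21, 20, 19}
insert 28 → {44, 43, 42, 41, 36, 29, 28, 27, 25, 24, 23, 22, 21, 20, 19}
pop-max → 44; now {43, 42, 41, 36, 29, 28, 27, 25, 24, 23, 22, 21, 20, 19}
pop-max → 43; now {42, 41, 36, 29, 28, 27, 25, 24, 23, 22, 21, 20, 19}
pop-max → 42; now {41, 36, 29, 28, 27, 25, 24, 23, 22, 21, 20, 19}
pop-max → 41; now {36, 29, 28, 27, 25, 24, 23, 22, 21, 20, 19}
insert 34 → {36, 34, 29, 28, 27, 25, 24, 23, 22, 21, 20, 19}
insert 39 → {39, 36, 34, 29, 28, 27, 25, 24, 23, 22, 21, 20, 19}

35 → 32 → 31 → 30 → 40 → 26 → 44 → 43 → 42 → 41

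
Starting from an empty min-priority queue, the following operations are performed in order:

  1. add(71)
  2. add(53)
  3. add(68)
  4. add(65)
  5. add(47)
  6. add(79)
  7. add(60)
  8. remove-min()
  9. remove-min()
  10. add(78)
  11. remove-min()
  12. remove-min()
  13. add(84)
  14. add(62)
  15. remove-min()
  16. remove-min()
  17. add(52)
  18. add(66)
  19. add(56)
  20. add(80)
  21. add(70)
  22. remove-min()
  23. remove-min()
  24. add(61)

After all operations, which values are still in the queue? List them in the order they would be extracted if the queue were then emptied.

insert 71 → {71}
insert 53 → {53, 71}
insert 68 → {53, 68, 71}
insert 65 → {53, 65, 68, 71}
insert 47 → {47, 53, 65, 68, 71}
insert 79 → {47, 53, 65, 68, 71, 79}
insert 60 → {47, 53, 60, 65, 68, 71, 79}
remove-min → 47; now {53, 60, 65, 68, 71, 79}
remove-min → 53; now {60, 65, 68, 71, 79}
insert 78 → {60, 65, 68, 71, 78, 79}
remove-min → 60; now {65, 68, 71, 78, 79}
remove-min → 65; now {68, 71, 78, 79}
insert 84 → {68, 71, 78, 79, 84}
insert 62 → {62, 68, 71, 78, 79, 84}
remove-min → 62; now {68, 71, 78, 79, 84}
remove-min → 68; now {71, 78, 79, 84}
insert 52 → {52, 71, 78, 79, 84}
insert 66 → {52, 66, 71, 78, 79, 84}
insert 56 → {52, 56, 66, 71, 78, 79, 84}
insert 80 → {52, 56, 66, 71, 78, 79, 80, 84}
insert 70 → {52, 56, 66, 70, 71, 78, 79, 80, 84}
remove-min → 52; now {56, 66, 70, 71, 78, 79, 80, 84}
remove-min → 56; now {66, 70, 71, 78, 79, 80, 84}
insert 61 → {61, 66, 70, 71, 78, 79, 80, 84}

61, 66, 70, 71, 78, 79, 80, 84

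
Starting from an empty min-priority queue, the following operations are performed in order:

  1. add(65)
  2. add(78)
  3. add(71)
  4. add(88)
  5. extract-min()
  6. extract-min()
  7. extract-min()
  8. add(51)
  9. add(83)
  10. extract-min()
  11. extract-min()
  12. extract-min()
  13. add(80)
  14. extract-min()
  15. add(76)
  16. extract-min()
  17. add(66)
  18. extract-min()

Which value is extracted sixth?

88

insert 65 → {65}
insert 78 → {65, 78}
insert 71 → {65, 71, 78}
insert 88 → {65, 71, 78, 88}
extract-min → 65; now {71, 78, 88}
extract-min → 71; now {78, 88}
extract-min → 78; now {88}
insert 51 → {51, 88}
insert 83 → {51, 83, 88}
extract-min → 51; now {83, 88}
extract-min → 83; now {88}
extract-min → 88; now {}
insert 80 → {80}
extract-min → 80; now {}
insert 76 → {76}
extract-min → 76; now {}
insert 66 → {66}
extract-min → 66; now {}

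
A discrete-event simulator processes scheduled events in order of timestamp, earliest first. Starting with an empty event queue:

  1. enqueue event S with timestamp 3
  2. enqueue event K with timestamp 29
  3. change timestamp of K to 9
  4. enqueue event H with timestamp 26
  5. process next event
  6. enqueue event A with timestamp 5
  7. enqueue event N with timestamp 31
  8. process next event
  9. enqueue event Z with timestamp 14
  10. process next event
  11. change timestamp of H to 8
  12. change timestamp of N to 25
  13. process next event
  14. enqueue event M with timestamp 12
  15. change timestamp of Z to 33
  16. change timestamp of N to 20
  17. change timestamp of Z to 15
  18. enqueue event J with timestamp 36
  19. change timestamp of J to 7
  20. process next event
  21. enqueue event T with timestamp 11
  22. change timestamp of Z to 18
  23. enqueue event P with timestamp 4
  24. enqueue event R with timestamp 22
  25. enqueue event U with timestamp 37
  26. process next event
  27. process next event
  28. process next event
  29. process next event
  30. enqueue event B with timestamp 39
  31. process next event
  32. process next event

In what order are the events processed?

add S (timestamp 3) → {S:3}
add K (timestamp 29) → {S:3, K:29}
update K to timestamp 9 → {S:3, K:9}
add H (timestamp 26) → {S:3, K:9, H:26}
process next event → S; now {K:9, H:26}
add A (timestamp 5) → {A:5, K:9, H:26}
add N (timestamp 31) → {A:5, K:9, H:26, N:31}
process next event → A; now {K:9, H:26, N:31}
add Z (timestamp 14) → {K:9, Z:14, H:26, N:31}
process next event → K; now {Z:14, H:26, N:31}
update H to timestamp 8 → {H:8, Z:14, N:31}
update N to timestamp 25 → {H:8, Z:14, N:25}
process next event → H; now {Z:14, N:25}
add M (timestamp 12) → {M:12, Z:14, N:25}
update Z to timestamp 33 → {M:12, N:25, Z:33}
update N to timestamp 20 → {M:12, N:20, Z:33}
update Z to timestamp 15 → {M:12, Z:15, N:20}
add J (timestamp 36) → {M:12, Z:15, N:20, J:36}
update J to timestamp 7 → {J:7, M:12, Z:15, N:20}
process next event → J; now {M:12, Z:15, N:20}
add T (timestamp 11) → {T:11, M:12, Z:15, N:20}
update Z to timestamp 18 → {T:11, M:12, Z:18, N:20}
add P (timestamp 4) → {P:4, T:11, M:12, Z:18, N:20}
add R (timestamp 22) → {P:4, T:11, M:12, Z:18, N:20, R:22}
add U (timestamp 37) → {P:4, T:11, M:12, Z:18, N:20, R:22, U:37}
process next event → P; now {T:11, M:12, Z:18, N:20, R:22, U:37}
process next event → T; now {M:12, Z:18, N:20, R:22, U:37}
process next event → M; now {Z:18, N:20, R:22, U:37}
process next event → Z; now {N:20, R:22, U:37}
add B (timestamp 39) → {N:20, R:22, U:37, B:39}
process next event → N; now {R:22, U:37, B:39}
process next event → R; now {U:37, B:39}

S → A → K → H → J → P → T → M → Z → N → R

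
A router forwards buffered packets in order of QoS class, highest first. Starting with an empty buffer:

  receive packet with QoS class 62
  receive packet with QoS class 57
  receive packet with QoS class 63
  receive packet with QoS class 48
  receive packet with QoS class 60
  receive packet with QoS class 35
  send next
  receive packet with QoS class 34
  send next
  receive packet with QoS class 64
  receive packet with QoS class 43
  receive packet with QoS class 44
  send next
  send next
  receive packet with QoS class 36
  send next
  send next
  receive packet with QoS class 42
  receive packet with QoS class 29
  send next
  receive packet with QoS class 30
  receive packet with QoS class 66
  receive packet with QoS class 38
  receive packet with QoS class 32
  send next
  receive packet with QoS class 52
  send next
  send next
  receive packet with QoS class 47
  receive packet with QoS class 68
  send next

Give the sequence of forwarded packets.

insert 62 → {62}
insert 57 → {62, 57}
insert 63 → {63, 62, 57}
insert 48 → {63, 62, 57, 48}
insert 60 → {63, 62, 60, 57, 48}
insert 35 → {63, 62, 60, 57, 48, 35}
send next → 63; now {62, 60, 57, 48, 35}
insert 34 → {62, 60, 57, 48, 35, 34}
send next → 62; now {60, 57, 48, 35, 34}
insert 64 → {64, 60, 57, 48, 35, 34}
insert 43 → {64, 60, 57, 48, 43, 35, 34}
insert 44 → {64, 60, 57, 48, 44, 43, 35, 34}
send next → 64; now {60, 57, 48, 44, 43, 35, 34}
send next → 60; now {57, 48, 44, 43, 35, 34}
insert 36 → {57, 48, 44, 43, 36, 35, 34}
send next → 57; now {48, 44, 43, 36, 35, 34}
send next → 48; now {44, 43, 36, 35, 34}
insert 42 → {44, 43, 42, 36, 35, 34}
insert 29 → {44, 43, 42, 36, 35, 34, 29}
send next → 44; now {43, 42, 36, 35, 34, 29}
insert 30 → {43, 42, 36, 35, 34, 30, 29}
insert 66 → {66, 43, 42, 36, 35, 34, 30, 29}
insert 38 → {66, 43, 42, 38, 36, 35, 34, 30, 29}
insert 32 → {66, 43, 42, 38, 36, 35, 34, 32, 30, 29}
send next → 66; now {43, 42, 38, 36, 35, 34, 32, 30, 29}
insert 52 → {52, 43, 42, 38, 36, 35, 34, 32, 30, 29}
send next → 52; now {43, 42, 38, 36, 35, 34, 32, 30, 29}
send next → 43; now {42, 38, 36, 35, 34, 32, 30, 29}
insert 47 → {47, 42, 38, 36, 35, 34, 32, 30, 29}
insert 68 → {68, 47, 42, 38, 36, 35, 34, 32, 30, 29}
send next → 68; now {47, 42, 38, 36, 35, 34, 32, 30, 29}

63, 62, 64, 60, 57, 48, 44, 66, 52, 43, 68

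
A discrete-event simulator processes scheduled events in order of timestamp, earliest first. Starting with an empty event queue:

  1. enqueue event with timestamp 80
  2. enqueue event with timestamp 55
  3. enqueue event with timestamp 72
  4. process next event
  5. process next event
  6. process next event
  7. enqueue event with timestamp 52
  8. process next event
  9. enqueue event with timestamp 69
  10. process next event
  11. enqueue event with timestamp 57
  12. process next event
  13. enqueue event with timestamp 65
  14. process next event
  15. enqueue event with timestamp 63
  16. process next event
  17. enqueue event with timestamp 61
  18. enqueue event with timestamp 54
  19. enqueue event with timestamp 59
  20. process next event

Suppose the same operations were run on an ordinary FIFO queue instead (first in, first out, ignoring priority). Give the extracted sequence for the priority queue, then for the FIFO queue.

insert 80 → {80}
insert 55 → {55, 80}
insert 72 → {55, 72, 80}
process next event → 55; now {72, 80}
process next event → 72; now {80}
process next event → 80; now {}
insert 52 → {52}
process next event → 52; now {}
insert 69 → {69}
process next event → 69; now {}
insert 57 → {57}
process next event → 57; now {}
insert 65 → {65}
process next event → 65; now {}
insert 63 → {63}
process next event → 63; now {}
insert 61 → {61}
insert 54 → {54, 61}
insert 59 → {54, 59, 61}
process next event → 54; now {59, 61}

priority queue: 55, 72, 80, 52, 69, 57, 65, 63, 54; FIFO queue: 80, 55, 72, 52, 69, 57, 65, 63, 61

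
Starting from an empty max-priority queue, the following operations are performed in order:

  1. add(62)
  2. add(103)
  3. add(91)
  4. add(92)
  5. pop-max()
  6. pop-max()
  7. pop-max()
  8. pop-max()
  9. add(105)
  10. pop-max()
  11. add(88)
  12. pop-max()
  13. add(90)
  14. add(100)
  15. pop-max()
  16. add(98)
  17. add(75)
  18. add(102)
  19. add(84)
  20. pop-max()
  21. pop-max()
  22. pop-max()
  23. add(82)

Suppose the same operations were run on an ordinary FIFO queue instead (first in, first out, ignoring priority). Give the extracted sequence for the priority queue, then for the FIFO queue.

priority queue: 103, 92, 91, 62, 105, 88, 100, 102, 98, 90; FIFO queue: [62, 103, 91, 92, 105, 88, 90, 100, 98, 75]

insert 62 → {62}
insert 103 → {103, 62}
insert 91 → {103, 91, 62}
insert 92 → {103, 92, 91, 62}
pop-max → 103; now {92, 91, 62}
pop-max → 92; now {91, 62}
pop-max → 91; now {62}
pop-max → 62; now {}
insert 105 → {105}
pop-max → 105; now {}
insert 88 → {88}
pop-max → 88; now {}
insert 90 → {90}
insert 100 → {100, 90}
pop-max → 100; now {90}
insert 98 → {98, 90}
insert 75 → {98, 90, 75}
insert 102 → {102, 98, 90, 75}
insert 84 → {102, 98, 90, 84, 75}
pop-max → 102; now {98, 90, 84, 75}
pop-max → 98; now {90, 84, 75}
pop-max → 90; now {84, 75}
insert 82 → {84, 82, 75}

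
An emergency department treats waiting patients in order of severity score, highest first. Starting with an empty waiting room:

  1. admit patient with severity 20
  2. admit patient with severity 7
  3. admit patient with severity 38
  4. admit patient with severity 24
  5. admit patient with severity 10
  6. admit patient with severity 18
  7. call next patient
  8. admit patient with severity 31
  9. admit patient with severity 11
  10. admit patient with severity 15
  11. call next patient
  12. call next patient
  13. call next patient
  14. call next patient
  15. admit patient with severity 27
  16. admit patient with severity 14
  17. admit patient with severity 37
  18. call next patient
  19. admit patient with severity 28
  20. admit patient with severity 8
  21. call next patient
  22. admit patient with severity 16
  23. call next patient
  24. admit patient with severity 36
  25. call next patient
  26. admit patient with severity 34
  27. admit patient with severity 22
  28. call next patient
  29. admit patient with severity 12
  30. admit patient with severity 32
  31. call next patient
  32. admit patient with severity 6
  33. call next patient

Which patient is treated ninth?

36

insert 20 → {20}
insert 7 → {20, 7}
insert 38 → {38, 20, 7}
insert 24 → {38, 24, 20, 7}
insert 10 → {38, 24, 20, 10, 7}
insert 18 → {38, 24, 20, 18, 10, 7}
call next patient → 38; now {24, 20, 18, 10, 7}
insert 31 → {31, 24, 20, 18, 10, 7}
insert 11 → {31, 24, 20, 18, 11, 10, 7}
insert 15 → {31, 24, 20, 18, 15, 11, 10, 7}
call next patient → 31; now {24, 20, 18, 15, 11, 10, 7}
call next patient → 24; now {20, 18, 15, 11, 10, 7}
call next patient → 20; now {18, 15, 11, 10, 7}
call next patient → 18; now {15, 11, 10, 7}
insert 27 → {27, 15, 11, 10, 7}
insert 14 → {27, 15, 14, 11, 10, 7}
insert 37 → {37, 27, 15, 14, 11, 10, 7}
call next patient → 37; now {27, 15, 14, 11, 10, 7}
insert 28 → {28, 27, 15, 14, 11, 10, 7}
insert 8 → {28, 27, 15, 14, 11, 10, 8, 7}
call next patient → 28; now {27, 15, 14, 11, 10, 8, 7}
insert 16 → {27, 16, 15, 14, 11, 10, 8, 7}
call next patient → 27; now {16, 15, 14, 11, 10, 8, 7}
insert 36 → {36, 16, 15, 14, 11, 10, 8, 7}
call next patient → 36; now {16, 15, 14, 11, 10, 8, 7}
insert 34 → {34, 16, 15, 14, 11, 10, 8, 7}
insert 22 → {34, 22, 16, 15, 14, 11, 10, 8, 7}
call next patient → 34; now {22, 16, 15, 14, 11, 10, 8, 7}
insert 12 → {22, 16, 15, 14, 12, 11, 10, 8, 7}
insert 32 → {32, 22, 16, 15, 14, 12, 11, 10, 8, 7}
call next patient → 32; now {22, 16, 15, 14, 12, 11, 10, 8, 7}
insert 6 → {22, 16, 15, 14, 12, 11, 10, 8, 7, 6}
call next patient → 22; now {16, 15, 14, 12, 11, 10, 8, 7, 6}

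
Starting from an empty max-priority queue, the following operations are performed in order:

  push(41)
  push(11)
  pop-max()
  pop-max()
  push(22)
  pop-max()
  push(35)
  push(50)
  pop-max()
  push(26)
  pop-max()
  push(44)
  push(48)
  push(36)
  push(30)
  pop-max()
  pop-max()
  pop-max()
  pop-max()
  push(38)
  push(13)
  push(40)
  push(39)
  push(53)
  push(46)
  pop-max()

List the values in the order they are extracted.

41, 11, 22, 50, 35, 48, 44, 36, 30, 53

insert 41 → {41}
insert 11 → {41, 11}
pop-max → 41; now {11}
pop-max → 11; now {}
insert 22 → {22}
pop-max → 22; now {}
insert 35 → {35}
insert 50 → {50, 35}
pop-max → 50; now {35}
insert 26 → {35, 26}
pop-max → 35; now {26}
insert 44 → {44, 26}
insert 48 → {48, 44, 26}
insert 36 → {48, 44, 36, 26}
insert 30 → {48, 44, 36, 30, 26}
pop-max → 48; now {44, 36, 30, 26}
pop-max → 44; now {36, 30, 26}
pop-max → 36; now {30, 26}
pop-max → 30; now {26}
insert 38 → {38, 26}
insert 13 → {38, 26, 13}
insert 40 → {40, 38, 26, 13}
insert 39 → {40, 39, 38, 26, 13}
insert 53 → {53, 40, 39, 38, 26, 13}
insert 46 → {53, 46, 40, 39, 38, 26, 13}
pop-max → 53; now {46, 40, 39, 38, 26, 13}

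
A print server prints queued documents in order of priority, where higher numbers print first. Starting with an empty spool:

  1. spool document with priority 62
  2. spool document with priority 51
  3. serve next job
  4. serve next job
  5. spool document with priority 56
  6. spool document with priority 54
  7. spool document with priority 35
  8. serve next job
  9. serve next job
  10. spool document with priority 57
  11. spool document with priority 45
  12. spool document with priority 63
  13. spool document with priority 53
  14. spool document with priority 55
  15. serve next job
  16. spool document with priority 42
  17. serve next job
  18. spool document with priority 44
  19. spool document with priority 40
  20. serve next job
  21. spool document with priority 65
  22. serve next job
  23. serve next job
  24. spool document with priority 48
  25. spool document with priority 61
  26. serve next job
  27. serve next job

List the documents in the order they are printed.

[62, 51, 56, 54, 63, 57, 55, 65, 53, 61, 48]

insert 62 → {62}
insert 51 → {62, 51}
serve next job → 62; now {51}
serve next job → 51; now {}
insert 56 → {56}
insert 54 → {56, 54}
insert 35 → {56, 54, 35}
serve next job → 56; now {54, 35}
serve next job → 54; now {35}
insert 57 → {57, 35}
insert 45 → {57, 45, 35}
insert 63 → {63, 57, 45, 35}
insert 53 → {63, 57, 53, 45, 35}
insert 55 → {63, 57, 55, 53, 45, 35}
serve next job → 63; now {57, 55, 53, 45, 35}
insert 42 → {57, 55, 53, 45, 42, 35}
serve next job → 57; now {55, 53, 45, 42, 35}
insert 44 → {55, 53, 45, 44, 42, 35}
insert 40 → {55, 53, 45, 44, 42, 40, 35}
serve next job → 55; now {53, 45, 44, 42, 40, 35}
insert 65 → {65, 53, 45, 44, 42, 40, 35}
serve next job → 65; now {53, 45, 44, 42, 40, 35}
serve next job → 53; now {45, 44, 42, 40, 35}
insert 48 → {48, 45, 44, 42, 40, 35}
insert 61 → {61, 48, 45, 44, 42, 40, 35}
serve next job → 61; now {48, 45, 44, 42, 40, 35}
serve next job → 48; now {45, 44, 42, 40, 35}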